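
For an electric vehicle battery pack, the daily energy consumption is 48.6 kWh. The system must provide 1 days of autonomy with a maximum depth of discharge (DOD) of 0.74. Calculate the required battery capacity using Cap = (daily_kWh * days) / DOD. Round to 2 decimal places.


Total energy needed = daily * days = 48.6 * 1 = 48.6 kWh
Account for depth of discharge:
  Cap = total_energy / DOD = 48.6 / 0.74
  Cap = 65.68 kWh

65.68


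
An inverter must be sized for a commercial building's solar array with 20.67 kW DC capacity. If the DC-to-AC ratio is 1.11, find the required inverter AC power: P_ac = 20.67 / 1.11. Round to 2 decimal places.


The inverter AC capacity is determined by the DC/AC ratio.
Given: P_dc = 20.67 kW, DC/AC ratio = 1.11
P_ac = P_dc / ratio = 20.67 / 1.11
P_ac = 18.62 kW

18.62


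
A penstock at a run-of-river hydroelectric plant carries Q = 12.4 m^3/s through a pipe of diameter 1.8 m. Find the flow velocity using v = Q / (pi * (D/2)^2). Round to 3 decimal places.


Compute pipe cross-sectional area:
  A = pi * (D/2)^2 = pi * (1.8/2)^2 = 2.5447 m^2
Calculate velocity:
  v = Q / A = 12.4 / 2.5447
  v = 4.873 m/s

4.873


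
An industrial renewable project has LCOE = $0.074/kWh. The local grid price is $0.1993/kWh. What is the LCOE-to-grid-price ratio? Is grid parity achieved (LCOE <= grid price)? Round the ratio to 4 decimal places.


Compare LCOE to grid price:
  LCOE = $0.074/kWh, Grid price = $0.1993/kWh
  Ratio = LCOE / grid_price = 0.074 / 0.1993 = 0.3713
  Grid parity achieved (ratio <= 1)? yes

0.3713


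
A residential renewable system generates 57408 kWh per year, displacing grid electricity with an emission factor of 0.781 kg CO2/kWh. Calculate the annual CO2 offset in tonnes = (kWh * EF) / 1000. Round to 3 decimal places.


CO2 offset in kg = generation * emission_factor
CO2 offset = 57408 * 0.781 = 44835.65 kg
Convert to tonnes:
  CO2 offset = 44835.65 / 1000 = 44.836 tonnes

44.836


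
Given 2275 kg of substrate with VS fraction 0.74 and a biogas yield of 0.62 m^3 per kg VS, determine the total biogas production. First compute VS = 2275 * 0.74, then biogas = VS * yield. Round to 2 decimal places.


Compute volatile solids:
  VS = mass * VS_fraction = 2275 * 0.74 = 1683.5 kg
Calculate biogas volume:
  Biogas = VS * specific_yield = 1683.5 * 0.62
  Biogas = 1043.77 m^3

1043.77


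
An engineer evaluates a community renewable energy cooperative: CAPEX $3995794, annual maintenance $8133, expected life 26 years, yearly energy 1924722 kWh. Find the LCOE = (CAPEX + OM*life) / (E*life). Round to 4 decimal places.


Total cost = CAPEX + OM * lifetime = 3995794 + 8133 * 26 = 3995794 + 211458 = 4207252
Total generation = annual * lifetime = 1924722 * 26 = 50042772 kWh
LCOE = 4207252 / 50042772
LCOE = 0.0841 $/kWh

0.0841


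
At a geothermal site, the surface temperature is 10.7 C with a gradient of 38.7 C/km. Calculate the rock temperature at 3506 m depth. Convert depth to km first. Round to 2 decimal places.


Convert depth to km: 3506 / 1000 = 3.506 km
Temperature increase = gradient * depth_km = 38.7 * 3.506 = 135.68 C
Temperature at depth = T_surface + delta_T = 10.7 + 135.68
T = 146.38 C

146.38


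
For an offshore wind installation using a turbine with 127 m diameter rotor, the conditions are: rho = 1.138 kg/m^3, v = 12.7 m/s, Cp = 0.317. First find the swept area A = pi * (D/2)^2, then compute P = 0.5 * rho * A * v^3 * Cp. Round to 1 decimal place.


Step 1 -- Compute swept area:
  A = pi * (D/2)^2 = pi * (127/2)^2 = 12667.69 m^2
Step 2 -- Apply wind power equation:
  P = 0.5 * rho * A * v^3 * Cp
  v^3 = 12.7^3 = 2048.383
  P = 0.5 * 1.138 * 12667.69 * 2048.383 * 0.317
  P = 4680368.1 W

4680368.1


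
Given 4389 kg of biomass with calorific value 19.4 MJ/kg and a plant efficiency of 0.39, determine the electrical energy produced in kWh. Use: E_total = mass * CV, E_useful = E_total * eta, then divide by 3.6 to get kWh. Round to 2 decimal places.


Total energy = mass * CV = 4389 * 19.4 = 85146.6 MJ
Useful energy = total * eta = 85146.6 * 0.39 = 33207.17 MJ
Convert to kWh: 33207.17 / 3.6
Useful energy = 9224.22 kWh

9224.22


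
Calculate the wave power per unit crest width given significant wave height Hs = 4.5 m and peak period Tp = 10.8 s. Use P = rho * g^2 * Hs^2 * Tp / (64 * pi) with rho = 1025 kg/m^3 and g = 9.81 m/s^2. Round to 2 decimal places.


Apply wave power formula:
  g^2 = 9.81^2 = 96.2361
  Hs^2 = 4.5^2 = 20.25
  Numerator = rho * g^2 * Hs^2 * Tp = 1025 * 96.2361 * 20.25 * 10.8 = 21573005.95
  Denominator = 64 * pi = 201.0619
  P = 21573005.95 / 201.0619 = 107295.33 W/m

107295.33


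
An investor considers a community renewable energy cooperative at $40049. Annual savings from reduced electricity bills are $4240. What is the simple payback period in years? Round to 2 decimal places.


Simple payback period = initial cost / annual savings
Payback = 40049 / 4240
Payback = 9.45 years

9.45


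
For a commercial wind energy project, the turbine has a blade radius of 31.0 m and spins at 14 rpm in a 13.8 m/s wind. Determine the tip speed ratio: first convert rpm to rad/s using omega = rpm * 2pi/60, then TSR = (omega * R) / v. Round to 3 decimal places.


Convert rotational speed to rad/s:
  omega = 14 * 2 * pi / 60 = 1.4661 rad/s
Compute tip speed:
  v_tip = omega * R = 1.4661 * 31.0 = 45.448 m/s
Tip speed ratio:
  TSR = v_tip / v_wind = 45.448 / 13.8 = 3.293

3.293


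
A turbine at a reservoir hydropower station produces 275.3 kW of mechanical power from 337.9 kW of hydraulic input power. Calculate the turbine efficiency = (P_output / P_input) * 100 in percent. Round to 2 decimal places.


Turbine efficiency = (output power / input power) * 100
eta = (275.3 / 337.9) * 100
eta = 81.47%

81.47


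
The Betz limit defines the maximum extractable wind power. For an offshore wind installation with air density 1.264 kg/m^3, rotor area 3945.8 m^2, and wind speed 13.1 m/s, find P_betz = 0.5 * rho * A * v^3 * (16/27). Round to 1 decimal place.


The Betz coefficient Cp_max = 16/27 = 0.5926
v^3 = 13.1^3 = 2248.091
P_betz = 0.5 * rho * A * v^3 * Cp_max
P_betz = 0.5 * 1.264 * 3945.8 * 2248.091 * 0.5926
P_betz = 3322173.1 W

3322173.1


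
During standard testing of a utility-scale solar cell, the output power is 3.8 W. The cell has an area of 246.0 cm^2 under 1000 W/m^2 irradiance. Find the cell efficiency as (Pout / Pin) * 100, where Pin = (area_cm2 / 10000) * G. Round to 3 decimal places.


First compute the input power:
  Pin = area_cm2 / 10000 * G = 246.0 / 10000 * 1000 = 24.6 W
Then compute efficiency:
  Efficiency = (Pout / Pin) * 100 = (3.8 / 24.6) * 100
  Efficiency = 15.447%

15.447


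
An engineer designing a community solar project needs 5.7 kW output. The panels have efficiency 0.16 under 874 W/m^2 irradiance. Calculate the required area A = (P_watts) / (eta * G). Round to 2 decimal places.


Convert target power to watts: P = 5.7 * 1000 = 5700.0 W
Compute denominator: eta * G = 0.16 * 874 = 139.84
Required area A = P / (eta * G) = 5700.0 / 139.84
A = 40.76 m^2

40.76


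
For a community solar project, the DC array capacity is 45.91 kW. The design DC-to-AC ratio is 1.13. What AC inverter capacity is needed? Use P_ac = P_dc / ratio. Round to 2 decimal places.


The inverter AC capacity is determined by the DC/AC ratio.
Given: P_dc = 45.91 kW, DC/AC ratio = 1.13
P_ac = P_dc / ratio = 45.91 / 1.13
P_ac = 40.63 kW

40.63


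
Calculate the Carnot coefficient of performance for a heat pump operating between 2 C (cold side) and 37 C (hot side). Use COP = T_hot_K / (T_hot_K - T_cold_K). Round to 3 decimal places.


Convert to Kelvin:
  T_hot = 37 + 273.15 = 310.15 K
  T_cold = 2 + 273.15 = 275.15 K
Apply Carnot COP formula:
  COP = T_hot_K / (T_hot_K - T_cold_K) = 310.15 / 35.0
  COP = 8.861

8.861


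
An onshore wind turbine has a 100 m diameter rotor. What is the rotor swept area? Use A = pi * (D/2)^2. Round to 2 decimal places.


Compute the rotor radius:
  r = D / 2 = 100 / 2 = 50.0 m
Calculate swept area:
  A = pi * r^2 = pi * 50.0^2
  A = 7853.98 m^2

7853.98


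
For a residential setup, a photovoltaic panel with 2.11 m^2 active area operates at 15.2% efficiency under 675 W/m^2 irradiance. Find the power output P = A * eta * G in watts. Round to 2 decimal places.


Use the solar power formula P = A * eta * G.
Given: A = 2.11 m^2, eta = 0.152, G = 675 W/m^2
P = 2.11 * 0.152 * 675
P = 216.49 W

216.49


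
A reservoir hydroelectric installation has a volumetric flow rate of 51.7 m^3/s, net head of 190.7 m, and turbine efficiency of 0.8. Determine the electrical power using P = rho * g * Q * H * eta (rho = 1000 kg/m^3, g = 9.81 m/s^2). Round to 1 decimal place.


Apply the hydropower formula P = rho * g * Q * H * eta
rho * g = 1000 * 9.81 = 9810.0
P = 9810.0 * 51.7 * 190.7 * 0.8
P = 77374923.1 W

77374923.1


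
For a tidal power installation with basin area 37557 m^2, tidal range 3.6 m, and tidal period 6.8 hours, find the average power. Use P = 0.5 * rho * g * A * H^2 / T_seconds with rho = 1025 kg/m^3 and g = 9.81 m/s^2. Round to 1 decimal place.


Convert period to seconds: T = 6.8 * 3600 = 24480.0 s
H^2 = 3.6^2 = 12.96
P = 0.5 * rho * g * A * H^2 / T
P = 0.5 * 1025 * 9.81 * 37557 * 12.96 / 24480.0
P = 99964.9 W

99964.9


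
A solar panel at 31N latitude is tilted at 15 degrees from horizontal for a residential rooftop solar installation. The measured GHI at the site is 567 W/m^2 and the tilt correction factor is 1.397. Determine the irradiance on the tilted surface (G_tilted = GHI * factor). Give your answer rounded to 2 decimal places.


Identify the given values:
  GHI = 567 W/m^2, tilt correction factor = 1.397
Apply the formula G_tilted = GHI * factor:
  G_tilted = 567 * 1.397
  G_tilted = 792.10 W/m^2

792.10


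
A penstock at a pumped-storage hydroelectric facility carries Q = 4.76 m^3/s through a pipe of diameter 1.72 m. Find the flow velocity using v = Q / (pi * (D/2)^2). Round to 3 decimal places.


Compute pipe cross-sectional area:
  A = pi * (D/2)^2 = pi * (1.72/2)^2 = 2.3235 m^2
Calculate velocity:
  v = Q / A = 4.76 / 2.3235
  v = 2.049 m/s

2.049


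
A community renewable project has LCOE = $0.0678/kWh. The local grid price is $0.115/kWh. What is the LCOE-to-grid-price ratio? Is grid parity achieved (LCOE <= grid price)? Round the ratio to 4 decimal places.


Compare LCOE to grid price:
  LCOE = $0.0678/kWh, Grid price = $0.115/kWh
  Ratio = LCOE / grid_price = 0.0678 / 0.115 = 0.5896
  Grid parity achieved (ratio <= 1)? yes

0.5896


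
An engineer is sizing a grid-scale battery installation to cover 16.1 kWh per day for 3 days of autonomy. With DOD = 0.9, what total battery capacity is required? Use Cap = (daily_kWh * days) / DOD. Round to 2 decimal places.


Total energy needed = daily * days = 16.1 * 3 = 48.3 kWh
Account for depth of discharge:
  Cap = total_energy / DOD = 48.3 / 0.9
  Cap = 53.67 kWh

53.67


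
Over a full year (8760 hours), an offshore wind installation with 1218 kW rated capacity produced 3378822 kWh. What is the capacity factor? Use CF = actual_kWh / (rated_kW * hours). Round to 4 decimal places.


Capacity factor = actual output / maximum possible output
Maximum possible = rated * hours = 1218 * 8760 = 10669680 kWh
CF = 3378822 / 10669680
CF = 0.3167

0.3167


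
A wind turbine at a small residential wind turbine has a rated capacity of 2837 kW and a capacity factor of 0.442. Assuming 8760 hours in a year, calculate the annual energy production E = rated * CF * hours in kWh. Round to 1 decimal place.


Annual energy = rated_kW * capacity_factor * hours_per_year
Given: P_rated = 2837 kW, CF = 0.442, hours = 8760
E = 2837 * 0.442 * 8760
E = 10984637.0 kWh

10984637.0


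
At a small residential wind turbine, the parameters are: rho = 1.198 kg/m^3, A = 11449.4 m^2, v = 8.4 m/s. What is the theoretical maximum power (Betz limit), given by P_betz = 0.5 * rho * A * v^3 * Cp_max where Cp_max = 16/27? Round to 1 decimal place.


The Betz coefficient Cp_max = 16/27 = 0.5926
v^3 = 8.4^3 = 592.704
P_betz = 0.5 * rho * A * v^3 * Cp_max
P_betz = 0.5 * 1.198 * 11449.4 * 592.704 * 0.5926
P_betz = 2408816.0 W

2408816.0


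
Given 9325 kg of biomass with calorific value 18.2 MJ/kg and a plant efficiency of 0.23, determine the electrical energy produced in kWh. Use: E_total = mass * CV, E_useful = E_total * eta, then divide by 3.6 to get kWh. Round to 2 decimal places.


Total energy = mass * CV = 9325 * 18.2 = 169715.0 MJ
Useful energy = total * eta = 169715.0 * 0.23 = 39034.45 MJ
Convert to kWh: 39034.45 / 3.6
Useful energy = 10842.90 kWh

10842.90


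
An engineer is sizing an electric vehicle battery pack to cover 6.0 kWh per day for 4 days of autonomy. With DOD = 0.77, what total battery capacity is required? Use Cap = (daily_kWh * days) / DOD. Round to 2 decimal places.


Total energy needed = daily * days = 6.0 * 4 = 24.0 kWh
Account for depth of discharge:
  Cap = total_energy / DOD = 24.0 / 0.77
  Cap = 31.17 kWh

31.17


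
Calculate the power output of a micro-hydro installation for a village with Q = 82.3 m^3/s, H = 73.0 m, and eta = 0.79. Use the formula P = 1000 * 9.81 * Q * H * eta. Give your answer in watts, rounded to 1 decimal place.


Apply the hydropower formula P = rho * g * Q * H * eta
rho * g = 1000 * 9.81 = 9810.0
P = 9810.0 * 82.3 * 73.0 * 0.79
P = 46560624.2 W

46560624.2


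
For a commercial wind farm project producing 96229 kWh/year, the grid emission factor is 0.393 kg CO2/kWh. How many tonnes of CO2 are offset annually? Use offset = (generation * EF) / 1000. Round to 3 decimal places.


CO2 offset in kg = generation * emission_factor
CO2 offset = 96229 * 0.393 = 37818.0 kg
Convert to tonnes:
  CO2 offset = 37818.0 / 1000 = 37.818 tonnes

37.818


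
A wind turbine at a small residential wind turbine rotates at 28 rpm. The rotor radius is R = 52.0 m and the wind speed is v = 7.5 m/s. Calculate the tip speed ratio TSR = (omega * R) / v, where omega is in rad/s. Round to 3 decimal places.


Convert rotational speed to rad/s:
  omega = 28 * 2 * pi / 60 = 2.9322 rad/s
Compute tip speed:
  v_tip = omega * R = 2.9322 * 52.0 = 152.472 m/s
Tip speed ratio:
  TSR = v_tip / v_wind = 152.472 / 7.5 = 20.330

20.330


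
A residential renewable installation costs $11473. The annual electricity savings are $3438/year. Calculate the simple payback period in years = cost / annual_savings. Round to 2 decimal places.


Simple payback period = initial cost / annual savings
Payback = 11473 / 3438
Payback = 3.34 years

3.34


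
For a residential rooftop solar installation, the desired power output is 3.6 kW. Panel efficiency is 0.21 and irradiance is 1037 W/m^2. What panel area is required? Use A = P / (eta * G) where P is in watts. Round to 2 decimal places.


Convert target power to watts: P = 3.6 * 1000 = 3600.0 W
Compute denominator: eta * G = 0.21 * 1037 = 217.77
Required area A = P / (eta * G) = 3600.0 / 217.77
A = 16.53 m^2

16.53


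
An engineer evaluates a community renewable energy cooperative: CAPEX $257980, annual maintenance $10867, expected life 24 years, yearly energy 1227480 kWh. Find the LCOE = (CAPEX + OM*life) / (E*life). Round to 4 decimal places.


Total cost = CAPEX + OM * lifetime = 257980 + 10867 * 24 = 257980 + 260808 = 518788
Total generation = annual * lifetime = 1227480 * 24 = 29459520 kWh
LCOE = 518788 / 29459520
LCOE = 0.0176 $/kWh

0.0176


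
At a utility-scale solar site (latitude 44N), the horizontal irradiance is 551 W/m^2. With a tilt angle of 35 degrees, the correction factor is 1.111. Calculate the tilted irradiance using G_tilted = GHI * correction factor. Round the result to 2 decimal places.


Identify the given values:
  GHI = 551 W/m^2, tilt correction factor = 1.111
Apply the formula G_tilted = GHI * factor:
  G_tilted = 551 * 1.111
  G_tilted = 612.16 W/m^2

612.16


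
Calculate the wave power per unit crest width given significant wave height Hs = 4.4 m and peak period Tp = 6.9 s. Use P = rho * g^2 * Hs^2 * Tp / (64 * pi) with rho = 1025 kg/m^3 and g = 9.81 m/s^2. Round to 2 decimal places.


Apply wave power formula:
  g^2 = 9.81^2 = 96.2361
  Hs^2 = 4.4^2 = 19.36
  Numerator = rho * g^2 * Hs^2 * Tp = 1025 * 96.2361 * 19.36 * 6.9 = 13176993.26
  Denominator = 64 * pi = 201.0619
  P = 13176993.26 / 201.0619 = 65536.99 W/m

65536.99


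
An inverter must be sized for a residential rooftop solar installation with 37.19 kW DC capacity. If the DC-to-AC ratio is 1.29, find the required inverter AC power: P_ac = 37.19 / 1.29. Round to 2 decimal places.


The inverter AC capacity is determined by the DC/AC ratio.
Given: P_dc = 37.19 kW, DC/AC ratio = 1.29
P_ac = P_dc / ratio = 37.19 / 1.29
P_ac = 28.83 kW

28.83


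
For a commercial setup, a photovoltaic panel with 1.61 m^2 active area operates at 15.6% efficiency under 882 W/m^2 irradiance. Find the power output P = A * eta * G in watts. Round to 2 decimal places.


Use the solar power formula P = A * eta * G.
Given: A = 1.61 m^2, eta = 0.156, G = 882 W/m^2
P = 1.61 * 0.156 * 882
P = 221.52 W

221.52


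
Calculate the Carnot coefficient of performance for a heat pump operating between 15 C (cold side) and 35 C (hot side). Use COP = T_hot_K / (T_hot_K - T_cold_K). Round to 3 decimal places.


Convert to Kelvin:
  T_hot = 35 + 273.15 = 308.15 K
  T_cold = 15 + 273.15 = 288.15 K
Apply Carnot COP formula:
  COP = T_hot_K / (T_hot_K - T_cold_K) = 308.15 / 20.0
  COP = 15.408

15.408


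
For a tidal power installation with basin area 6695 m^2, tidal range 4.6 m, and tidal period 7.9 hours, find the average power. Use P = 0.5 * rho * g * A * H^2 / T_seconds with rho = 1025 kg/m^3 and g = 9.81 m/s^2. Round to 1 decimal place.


Convert period to seconds: T = 7.9 * 3600 = 28440.0 s
H^2 = 4.6^2 = 21.16
P = 0.5 * rho * g * A * H^2 / T
P = 0.5 * 1025 * 9.81 * 6695 * 21.16 / 28440.0
P = 25043.8 W

25043.8


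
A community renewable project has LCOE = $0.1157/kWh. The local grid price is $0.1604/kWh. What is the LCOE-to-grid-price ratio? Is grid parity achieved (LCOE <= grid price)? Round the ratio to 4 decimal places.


Compare LCOE to grid price:
  LCOE = $0.1157/kWh, Grid price = $0.1604/kWh
  Ratio = LCOE / grid_price = 0.1157 / 0.1604 = 0.7213
  Grid parity achieved (ratio <= 1)? yes

0.7213


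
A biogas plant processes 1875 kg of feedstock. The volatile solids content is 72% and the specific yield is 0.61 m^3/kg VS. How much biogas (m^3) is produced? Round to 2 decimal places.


Compute volatile solids:
  VS = mass * VS_fraction = 1875 * 0.72 = 1350.0 kg
Calculate biogas volume:
  Biogas = VS * specific_yield = 1350.0 * 0.61
  Biogas = 823.50 m^3

823.50


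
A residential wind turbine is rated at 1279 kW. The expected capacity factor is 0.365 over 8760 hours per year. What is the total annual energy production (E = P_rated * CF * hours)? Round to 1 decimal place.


Annual energy = rated_kW * capacity_factor * hours_per_year
Given: P_rated = 1279 kW, CF = 0.365, hours = 8760
E = 1279 * 0.365 * 8760
E = 4089474.6 kWh

4089474.6


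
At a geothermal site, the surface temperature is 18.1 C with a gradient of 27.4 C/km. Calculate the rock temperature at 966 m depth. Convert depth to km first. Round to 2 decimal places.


Convert depth to km: 966 / 1000 = 0.966 km
Temperature increase = gradient * depth_km = 27.4 * 0.966 = 26.47 C
Temperature at depth = T_surface + delta_T = 18.1 + 26.47
T = 44.57 C

44.57


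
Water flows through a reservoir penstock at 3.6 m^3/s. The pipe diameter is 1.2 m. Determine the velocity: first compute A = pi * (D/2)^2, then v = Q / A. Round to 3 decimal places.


Compute pipe cross-sectional area:
  A = pi * (D/2)^2 = pi * (1.2/2)^2 = 1.131 m^2
Calculate velocity:
  v = Q / A = 3.6 / 1.131
  v = 3.183 m/s

3.183


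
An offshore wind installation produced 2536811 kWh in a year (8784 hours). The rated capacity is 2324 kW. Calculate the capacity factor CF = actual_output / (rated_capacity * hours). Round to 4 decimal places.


Capacity factor = actual output / maximum possible output
Maximum possible = rated * hours = 2324 * 8784 = 20414016 kWh
CF = 2536811 / 20414016
CF = 0.1243

0.1243


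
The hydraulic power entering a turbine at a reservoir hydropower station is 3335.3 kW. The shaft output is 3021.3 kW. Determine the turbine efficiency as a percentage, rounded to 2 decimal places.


Turbine efficiency = (output power / input power) * 100
eta = (3021.3 / 3335.3) * 100
eta = 90.59%

90.59


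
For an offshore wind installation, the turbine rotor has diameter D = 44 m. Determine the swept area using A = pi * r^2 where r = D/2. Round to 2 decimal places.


Compute the rotor radius:
  r = D / 2 = 44 / 2 = 22.0 m
Calculate swept area:
  A = pi * r^2 = pi * 22.0^2
  A = 1520.53 m^2

1520.53


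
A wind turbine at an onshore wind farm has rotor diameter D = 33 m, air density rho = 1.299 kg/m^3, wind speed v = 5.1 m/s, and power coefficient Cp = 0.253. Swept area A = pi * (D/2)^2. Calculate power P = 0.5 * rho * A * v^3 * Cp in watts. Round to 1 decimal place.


Step 1 -- Compute swept area:
  A = pi * (D/2)^2 = pi * (33/2)^2 = 855.3 m^2
Step 2 -- Apply wind power equation:
  P = 0.5 * rho * A * v^3 * Cp
  v^3 = 5.1^3 = 132.651
  P = 0.5 * 1.299 * 855.3 * 132.651 * 0.253
  P = 18643.5 W

18643.5


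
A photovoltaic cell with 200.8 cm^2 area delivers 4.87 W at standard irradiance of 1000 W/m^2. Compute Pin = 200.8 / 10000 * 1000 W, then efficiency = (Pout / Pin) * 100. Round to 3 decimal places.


First compute the input power:
  Pin = area_cm2 / 10000 * G = 200.8 / 10000 * 1000 = 20.08 W
Then compute efficiency:
  Efficiency = (Pout / Pin) * 100 = (4.87 / 20.08) * 100
  Efficiency = 24.253%

24.253


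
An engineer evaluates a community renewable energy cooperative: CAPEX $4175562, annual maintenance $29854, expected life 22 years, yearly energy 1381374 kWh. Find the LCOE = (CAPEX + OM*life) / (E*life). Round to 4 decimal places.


Total cost = CAPEX + OM * lifetime = 4175562 + 29854 * 22 = 4175562 + 656788 = 4832350
Total generation = annual * lifetime = 1381374 * 22 = 30390228 kWh
LCOE = 4832350 / 30390228
LCOE = 0.1590 $/kWh

0.1590


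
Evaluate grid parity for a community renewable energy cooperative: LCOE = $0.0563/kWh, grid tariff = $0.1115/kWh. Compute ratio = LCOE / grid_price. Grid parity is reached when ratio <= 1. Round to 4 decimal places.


Compare LCOE to grid price:
  LCOE = $0.0563/kWh, Grid price = $0.1115/kWh
  Ratio = LCOE / grid_price = 0.0563 / 0.1115 = 0.5049
  Grid parity achieved (ratio <= 1)? yes

0.5049


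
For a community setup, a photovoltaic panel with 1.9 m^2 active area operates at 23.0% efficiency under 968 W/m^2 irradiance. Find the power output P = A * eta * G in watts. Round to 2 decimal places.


Use the solar power formula P = A * eta * G.
Given: A = 1.9 m^2, eta = 0.23, G = 968 W/m^2
P = 1.9 * 0.23 * 968
P = 423.02 W

423.02


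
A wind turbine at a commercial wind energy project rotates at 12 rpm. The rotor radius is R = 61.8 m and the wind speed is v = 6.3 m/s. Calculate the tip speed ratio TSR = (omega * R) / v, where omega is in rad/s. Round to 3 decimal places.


Convert rotational speed to rad/s:
  omega = 12 * 2 * pi / 60 = 1.2566 rad/s
Compute tip speed:
  v_tip = omega * R = 1.2566 * 61.8 = 77.66 m/s
Tip speed ratio:
  TSR = v_tip / v_wind = 77.66 / 6.3 = 12.327

12.327


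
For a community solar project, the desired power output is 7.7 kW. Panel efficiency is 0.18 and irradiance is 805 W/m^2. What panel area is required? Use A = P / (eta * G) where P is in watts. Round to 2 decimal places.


Convert target power to watts: P = 7.7 * 1000 = 7700.0 W
Compute denominator: eta * G = 0.18 * 805 = 144.9
Required area A = P / (eta * G) = 7700.0 / 144.9
A = 53.14 m^2

53.14


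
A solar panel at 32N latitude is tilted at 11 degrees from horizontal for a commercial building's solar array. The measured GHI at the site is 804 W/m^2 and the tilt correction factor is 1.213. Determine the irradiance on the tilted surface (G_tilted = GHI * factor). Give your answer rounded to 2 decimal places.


Identify the given values:
  GHI = 804 W/m^2, tilt correction factor = 1.213
Apply the formula G_tilted = GHI * factor:
  G_tilted = 804 * 1.213
  G_tilted = 975.25 W/m^2

975.25


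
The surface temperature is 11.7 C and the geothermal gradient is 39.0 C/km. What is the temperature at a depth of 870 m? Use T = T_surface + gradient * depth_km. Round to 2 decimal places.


Convert depth to km: 870 / 1000 = 0.87 km
Temperature increase = gradient * depth_km = 39.0 * 0.87 = 33.93 C
Temperature at depth = T_surface + delta_T = 11.7 + 33.93
T = 45.63 C

45.63


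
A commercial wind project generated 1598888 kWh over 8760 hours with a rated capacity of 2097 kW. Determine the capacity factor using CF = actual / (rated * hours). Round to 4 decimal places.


Capacity factor = actual output / maximum possible output
Maximum possible = rated * hours = 2097 * 8760 = 18369720 kWh
CF = 1598888 / 18369720
CF = 0.0870

0.0870


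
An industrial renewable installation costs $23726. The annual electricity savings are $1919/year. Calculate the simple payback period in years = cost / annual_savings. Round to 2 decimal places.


Simple payback period = initial cost / annual savings
Payback = 23726 / 1919
Payback = 12.36 years

12.36


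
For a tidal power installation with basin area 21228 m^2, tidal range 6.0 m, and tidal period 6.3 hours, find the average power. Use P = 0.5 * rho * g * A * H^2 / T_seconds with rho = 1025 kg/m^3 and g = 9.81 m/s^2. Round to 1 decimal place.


Convert period to seconds: T = 6.3 * 3600 = 22680.0 s
H^2 = 6.0^2 = 36.0
P = 0.5 * rho * g * A * H^2 / T
P = 0.5 * 1025 * 9.81 * 21228 * 36.0 / 22680.0
P = 169407.0 W

169407.0


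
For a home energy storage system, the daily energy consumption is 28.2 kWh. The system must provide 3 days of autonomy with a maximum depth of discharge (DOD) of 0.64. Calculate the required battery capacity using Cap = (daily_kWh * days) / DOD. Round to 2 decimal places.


Total energy needed = daily * days = 28.2 * 3 = 84.6 kWh
Account for depth of discharge:
  Cap = total_energy / DOD = 84.6 / 0.64
  Cap = 132.19 kWh

132.19


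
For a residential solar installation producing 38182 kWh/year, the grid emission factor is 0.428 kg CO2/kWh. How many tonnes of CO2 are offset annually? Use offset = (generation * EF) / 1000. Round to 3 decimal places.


CO2 offset in kg = generation * emission_factor
CO2 offset = 38182 * 0.428 = 16341.9 kg
Convert to tonnes:
  CO2 offset = 16341.9 / 1000 = 16.342 tonnes

16.342


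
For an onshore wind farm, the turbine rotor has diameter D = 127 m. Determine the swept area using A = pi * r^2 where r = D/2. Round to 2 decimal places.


Compute the rotor radius:
  r = D / 2 = 127 / 2 = 63.5 m
Calculate swept area:
  A = pi * r^2 = pi * 63.5^2
  A = 12667.69 m^2

12667.69


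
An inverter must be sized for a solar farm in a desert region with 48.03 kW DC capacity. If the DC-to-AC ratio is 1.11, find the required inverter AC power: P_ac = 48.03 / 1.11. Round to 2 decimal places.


The inverter AC capacity is determined by the DC/AC ratio.
Given: P_dc = 48.03 kW, DC/AC ratio = 1.11
P_ac = P_dc / ratio = 48.03 / 1.11
P_ac = 43.27 kW

43.27


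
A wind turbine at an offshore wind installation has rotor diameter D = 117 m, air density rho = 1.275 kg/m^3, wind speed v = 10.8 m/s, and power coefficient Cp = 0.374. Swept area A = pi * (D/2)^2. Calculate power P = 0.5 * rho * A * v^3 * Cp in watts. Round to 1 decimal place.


Step 1 -- Compute swept area:
  A = pi * (D/2)^2 = pi * (117/2)^2 = 10751.32 m^2
Step 2 -- Apply wind power equation:
  P = 0.5 * rho * A * v^3 * Cp
  v^3 = 10.8^3 = 1259.712
  P = 0.5 * 1.275 * 10751.32 * 1259.712 * 0.374
  P = 3229123.6 W

3229123.6


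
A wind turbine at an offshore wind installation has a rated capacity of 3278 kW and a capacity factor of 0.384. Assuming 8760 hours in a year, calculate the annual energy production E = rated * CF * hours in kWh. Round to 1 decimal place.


Annual energy = rated_kW * capacity_factor * hours_per_year
Given: P_rated = 3278 kW, CF = 0.384, hours = 8760
E = 3278 * 0.384 * 8760
E = 11026667.5 kWh

11026667.5


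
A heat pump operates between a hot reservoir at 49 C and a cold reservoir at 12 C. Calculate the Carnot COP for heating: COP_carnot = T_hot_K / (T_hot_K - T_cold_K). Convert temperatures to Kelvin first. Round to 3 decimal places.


Convert to Kelvin:
  T_hot = 49 + 273.15 = 322.15 K
  T_cold = 12 + 273.15 = 285.15 K
Apply Carnot COP formula:
  COP = T_hot_K / (T_hot_K - T_cold_K) = 322.15 / 37.0
  COP = 8.707

8.707


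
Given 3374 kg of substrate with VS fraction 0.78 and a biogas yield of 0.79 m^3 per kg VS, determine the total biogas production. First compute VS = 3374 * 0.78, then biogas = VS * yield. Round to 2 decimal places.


Compute volatile solids:
  VS = mass * VS_fraction = 3374 * 0.78 = 2631.72 kg
Calculate biogas volume:
  Biogas = VS * specific_yield = 2631.72 * 0.79
  Biogas = 2079.06 m^3

2079.06


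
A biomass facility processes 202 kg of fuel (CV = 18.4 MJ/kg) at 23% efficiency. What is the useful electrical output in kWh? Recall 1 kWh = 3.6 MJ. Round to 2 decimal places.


Total energy = mass * CV = 202 * 18.4 = 3716.8 MJ
Useful energy = total * eta = 3716.8 * 0.23 = 854.86 MJ
Convert to kWh: 854.86 / 3.6
Useful energy = 237.46 kWh

237.46


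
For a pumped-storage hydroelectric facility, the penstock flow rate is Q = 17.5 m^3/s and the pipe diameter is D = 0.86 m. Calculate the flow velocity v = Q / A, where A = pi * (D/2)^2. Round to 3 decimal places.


Compute pipe cross-sectional area:
  A = pi * (D/2)^2 = pi * (0.86/2)^2 = 0.5809 m^2
Calculate velocity:
  v = Q / A = 17.5 / 0.5809
  v = 30.127 m/s

30.127


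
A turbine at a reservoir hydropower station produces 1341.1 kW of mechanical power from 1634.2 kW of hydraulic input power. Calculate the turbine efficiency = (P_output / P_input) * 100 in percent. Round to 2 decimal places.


Turbine efficiency = (output power / input power) * 100
eta = (1341.1 / 1634.2) * 100
eta = 82.06%

82.06


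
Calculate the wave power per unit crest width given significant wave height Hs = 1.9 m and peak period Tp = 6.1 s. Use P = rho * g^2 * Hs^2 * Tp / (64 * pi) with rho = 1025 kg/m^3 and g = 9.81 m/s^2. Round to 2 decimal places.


Apply wave power formula:
  g^2 = 9.81^2 = 96.2361
  Hs^2 = 1.9^2 = 3.61
  Numerator = rho * g^2 * Hs^2 * Tp = 1025 * 96.2361 * 3.61 * 6.1 = 2172195.54
  Denominator = 64 * pi = 201.0619
  P = 2172195.54 / 201.0619 = 10803.61 W/m

10803.61


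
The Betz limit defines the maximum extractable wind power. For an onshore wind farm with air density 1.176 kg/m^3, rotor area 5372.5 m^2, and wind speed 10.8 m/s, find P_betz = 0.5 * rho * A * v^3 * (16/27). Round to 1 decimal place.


The Betz coefficient Cp_max = 16/27 = 0.5926
v^3 = 10.8^3 = 1259.712
P_betz = 0.5 * rho * A * v^3 * Cp_max
P_betz = 0.5 * 1.176 * 5372.5 * 1259.712 * 0.5926
P_betz = 2358203.3 W

2358203.3


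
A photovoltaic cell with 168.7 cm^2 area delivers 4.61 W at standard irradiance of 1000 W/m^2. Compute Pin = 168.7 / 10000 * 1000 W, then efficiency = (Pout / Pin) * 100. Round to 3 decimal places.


First compute the input power:
  Pin = area_cm2 / 10000 * G = 168.7 / 10000 * 1000 = 16.87 W
Then compute efficiency:
  Efficiency = (Pout / Pin) * 100 = (4.61 / 16.87) * 100
  Efficiency = 27.327%

27.327


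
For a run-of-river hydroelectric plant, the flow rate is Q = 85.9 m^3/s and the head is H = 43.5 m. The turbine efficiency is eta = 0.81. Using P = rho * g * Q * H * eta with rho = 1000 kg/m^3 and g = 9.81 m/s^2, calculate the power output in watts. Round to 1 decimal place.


Apply the hydropower formula P = rho * g * Q * H * eta
rho * g = 1000 * 9.81 = 9810.0
P = 9810.0 * 85.9 * 43.5 * 0.81
P = 29691794.6 W

29691794.6


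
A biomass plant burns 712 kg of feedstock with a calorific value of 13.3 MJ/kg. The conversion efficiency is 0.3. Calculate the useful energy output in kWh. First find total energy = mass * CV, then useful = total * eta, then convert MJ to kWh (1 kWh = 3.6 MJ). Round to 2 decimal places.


Total energy = mass * CV = 712 * 13.3 = 9469.6 MJ
Useful energy = total * eta = 9469.6 * 0.3 = 2840.88 MJ
Convert to kWh: 2840.88 / 3.6
Useful energy = 789.13 kWh

789.13


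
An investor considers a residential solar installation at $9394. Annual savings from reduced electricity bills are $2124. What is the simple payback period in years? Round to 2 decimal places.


Simple payback period = initial cost / annual savings
Payback = 9394 / 2124
Payback = 4.42 years

4.42


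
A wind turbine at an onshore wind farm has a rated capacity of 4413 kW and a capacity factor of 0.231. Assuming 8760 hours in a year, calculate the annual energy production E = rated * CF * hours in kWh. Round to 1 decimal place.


Annual energy = rated_kW * capacity_factor * hours_per_year
Given: P_rated = 4413 kW, CF = 0.231, hours = 8760
E = 4413 * 0.231 * 8760
E = 8929970.3 kWh

8929970.3


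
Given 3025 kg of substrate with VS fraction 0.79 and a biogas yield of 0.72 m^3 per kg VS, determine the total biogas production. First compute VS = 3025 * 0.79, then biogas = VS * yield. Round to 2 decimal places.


Compute volatile solids:
  VS = mass * VS_fraction = 3025 * 0.79 = 2389.75 kg
Calculate biogas volume:
  Biogas = VS * specific_yield = 2389.75 * 0.72
  Biogas = 1720.62 m^3

1720.62


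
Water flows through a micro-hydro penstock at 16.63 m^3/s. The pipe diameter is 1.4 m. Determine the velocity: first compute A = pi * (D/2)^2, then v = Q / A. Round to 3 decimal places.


Compute pipe cross-sectional area:
  A = pi * (D/2)^2 = pi * (1.4/2)^2 = 1.5394 m^2
Calculate velocity:
  v = Q / A = 16.63 / 1.5394
  v = 10.803 m/s

10.803


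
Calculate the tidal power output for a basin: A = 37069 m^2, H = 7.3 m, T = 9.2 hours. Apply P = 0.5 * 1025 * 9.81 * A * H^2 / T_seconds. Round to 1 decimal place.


Convert period to seconds: T = 9.2 * 3600 = 33120.0 s
H^2 = 7.3^2 = 53.29
P = 0.5 * rho * g * A * H^2 / T
P = 0.5 * 1025 * 9.81 * 37069 * 53.29 / 33120.0
P = 299867.3 W

299867.3


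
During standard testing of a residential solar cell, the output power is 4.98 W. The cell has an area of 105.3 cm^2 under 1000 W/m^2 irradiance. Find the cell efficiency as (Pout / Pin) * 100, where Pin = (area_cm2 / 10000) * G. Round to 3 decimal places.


First compute the input power:
  Pin = area_cm2 / 10000 * G = 105.3 / 10000 * 1000 = 10.53 W
Then compute efficiency:
  Efficiency = (Pout / Pin) * 100 = (4.98 / 10.53) * 100
  Efficiency = 47.293%

47.293


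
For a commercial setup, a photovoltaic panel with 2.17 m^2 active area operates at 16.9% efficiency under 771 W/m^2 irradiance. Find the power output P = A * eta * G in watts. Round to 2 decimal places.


Use the solar power formula P = A * eta * G.
Given: A = 2.17 m^2, eta = 0.169, G = 771 W/m^2
P = 2.17 * 0.169 * 771
P = 282.75 W

282.75


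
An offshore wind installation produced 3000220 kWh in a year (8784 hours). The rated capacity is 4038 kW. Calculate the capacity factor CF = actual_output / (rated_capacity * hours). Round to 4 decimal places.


Capacity factor = actual output / maximum possible output
Maximum possible = rated * hours = 4038 * 8784 = 35469792 kWh
CF = 3000220 / 35469792
CF = 0.0846

0.0846


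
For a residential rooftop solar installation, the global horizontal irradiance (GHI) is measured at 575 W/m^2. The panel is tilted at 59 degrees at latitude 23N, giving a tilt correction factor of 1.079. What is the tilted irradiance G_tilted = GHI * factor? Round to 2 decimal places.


Identify the given values:
  GHI = 575 W/m^2, tilt correction factor = 1.079
Apply the formula G_tilted = GHI * factor:
  G_tilted = 575 * 1.079
  G_tilted = 620.43 W/m^2

620.43


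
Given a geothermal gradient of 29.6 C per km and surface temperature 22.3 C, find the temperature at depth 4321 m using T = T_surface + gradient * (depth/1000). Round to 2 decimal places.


Convert depth to km: 4321 / 1000 = 4.321 km
Temperature increase = gradient * depth_km = 29.6 * 4.321 = 127.9 C
Temperature at depth = T_surface + delta_T = 22.3 + 127.9
T = 150.20 C

150.20


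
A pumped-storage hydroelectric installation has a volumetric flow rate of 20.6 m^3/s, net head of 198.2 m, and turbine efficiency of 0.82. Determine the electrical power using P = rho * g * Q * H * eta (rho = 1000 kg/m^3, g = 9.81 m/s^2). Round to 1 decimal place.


Apply the hydropower formula P = rho * g * Q * H * eta
rho * g = 1000 * 9.81 = 9810.0
P = 9810.0 * 20.6 * 198.2 * 0.82
P = 32843825.1 W

32843825.1


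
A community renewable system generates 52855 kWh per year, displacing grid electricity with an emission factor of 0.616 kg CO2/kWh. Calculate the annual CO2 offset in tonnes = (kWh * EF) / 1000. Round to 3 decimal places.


CO2 offset in kg = generation * emission_factor
CO2 offset = 52855 * 0.616 = 32558.68 kg
Convert to tonnes:
  CO2 offset = 32558.68 / 1000 = 32.559 tonnes

32.559


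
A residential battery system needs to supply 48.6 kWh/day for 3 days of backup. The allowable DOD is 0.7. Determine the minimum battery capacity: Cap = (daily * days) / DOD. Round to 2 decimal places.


Total energy needed = daily * days = 48.6 * 3 = 145.8 kWh
Account for depth of discharge:
  Cap = total_energy / DOD = 145.8 / 0.7
  Cap = 208.29 kWh

208.29


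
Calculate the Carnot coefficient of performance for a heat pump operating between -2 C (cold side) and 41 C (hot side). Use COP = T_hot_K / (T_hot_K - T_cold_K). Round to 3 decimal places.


Convert to Kelvin:
  T_hot = 41 + 273.15 = 314.15 K
  T_cold = -2 + 273.15 = 271.15 K
Apply Carnot COP formula:
  COP = T_hot_K / (T_hot_K - T_cold_K) = 314.15 / 43.0
  COP = 7.306

7.306


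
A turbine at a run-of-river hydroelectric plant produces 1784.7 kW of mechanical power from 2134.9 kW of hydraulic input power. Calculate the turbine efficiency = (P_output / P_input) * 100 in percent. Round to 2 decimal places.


Turbine efficiency = (output power / input power) * 100
eta = (1784.7 / 2134.9) * 100
eta = 83.60%

83.60


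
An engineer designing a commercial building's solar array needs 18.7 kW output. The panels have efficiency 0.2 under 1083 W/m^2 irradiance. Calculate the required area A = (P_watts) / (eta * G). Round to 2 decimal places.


Convert target power to watts: P = 18.7 * 1000 = 18700.0 W
Compute denominator: eta * G = 0.2 * 1083 = 216.6
Required area A = P / (eta * G) = 18700.0 / 216.6
A = 86.33 m^2

86.33


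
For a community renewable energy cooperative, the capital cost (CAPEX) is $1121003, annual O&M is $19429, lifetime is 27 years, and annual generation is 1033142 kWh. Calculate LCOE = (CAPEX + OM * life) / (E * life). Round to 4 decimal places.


Total cost = CAPEX + OM * lifetime = 1121003 + 19429 * 27 = 1121003 + 524583 = 1645586
Total generation = annual * lifetime = 1033142 * 27 = 27894834 kWh
LCOE = 1645586 / 27894834
LCOE = 0.0590 $/kWh

0.0590


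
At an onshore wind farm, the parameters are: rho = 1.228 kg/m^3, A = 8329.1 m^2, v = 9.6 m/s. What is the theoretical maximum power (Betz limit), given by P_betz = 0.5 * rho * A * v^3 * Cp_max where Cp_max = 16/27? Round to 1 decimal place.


The Betz coefficient Cp_max = 16/27 = 0.5926
v^3 = 9.6^3 = 884.736
P_betz = 0.5 * rho * A * v^3 * Cp_max
P_betz = 0.5 * 1.228 * 8329.1 * 884.736 * 0.5926
P_betz = 2681244.2 W

2681244.2


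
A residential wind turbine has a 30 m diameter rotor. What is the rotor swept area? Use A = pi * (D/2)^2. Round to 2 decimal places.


Compute the rotor radius:
  r = D / 2 = 30 / 2 = 15.0 m
Calculate swept area:
  A = pi * r^2 = pi * 15.0^2
  A = 706.86 m^2

706.86


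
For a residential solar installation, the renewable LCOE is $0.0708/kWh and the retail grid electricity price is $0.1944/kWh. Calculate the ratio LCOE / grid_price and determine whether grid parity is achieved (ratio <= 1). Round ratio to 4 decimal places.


Compare LCOE to grid price:
  LCOE = $0.0708/kWh, Grid price = $0.1944/kWh
  Ratio = LCOE / grid_price = 0.0708 / 0.1944 = 0.3642
  Grid parity achieved (ratio <= 1)? yes

0.3642
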